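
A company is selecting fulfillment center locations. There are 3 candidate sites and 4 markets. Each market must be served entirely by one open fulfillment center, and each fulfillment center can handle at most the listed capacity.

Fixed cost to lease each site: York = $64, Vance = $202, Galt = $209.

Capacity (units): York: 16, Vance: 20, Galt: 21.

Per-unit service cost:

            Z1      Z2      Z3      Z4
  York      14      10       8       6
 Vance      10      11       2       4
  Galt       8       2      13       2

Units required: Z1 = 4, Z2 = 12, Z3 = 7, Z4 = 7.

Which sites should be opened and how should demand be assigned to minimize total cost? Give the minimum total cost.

Open {York, Galt}: Z1→York 14·4=56, Z2→Galt 2·12=24, Z3→York 8·7=56, Z4→Galt 2·7=14.
Loads: York carries 11/16, Galt carries 19/21. Service 150; fixed 273; total 423.
Next best feasible plan costs 427.

Minimum total cost: 423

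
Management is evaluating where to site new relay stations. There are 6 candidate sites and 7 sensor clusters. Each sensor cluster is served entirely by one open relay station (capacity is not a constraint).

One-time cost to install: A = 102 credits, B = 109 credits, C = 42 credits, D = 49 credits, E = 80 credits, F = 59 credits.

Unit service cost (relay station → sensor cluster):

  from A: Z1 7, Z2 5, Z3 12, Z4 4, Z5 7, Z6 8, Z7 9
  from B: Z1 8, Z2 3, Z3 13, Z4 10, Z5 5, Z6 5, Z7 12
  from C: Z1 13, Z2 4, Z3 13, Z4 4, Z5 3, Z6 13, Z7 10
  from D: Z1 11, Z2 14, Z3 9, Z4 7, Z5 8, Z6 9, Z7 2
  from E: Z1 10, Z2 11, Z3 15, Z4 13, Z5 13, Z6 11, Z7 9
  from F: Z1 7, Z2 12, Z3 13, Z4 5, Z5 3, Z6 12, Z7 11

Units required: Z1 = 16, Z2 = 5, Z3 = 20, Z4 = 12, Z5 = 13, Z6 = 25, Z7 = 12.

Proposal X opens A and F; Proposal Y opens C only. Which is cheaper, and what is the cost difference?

Proposal X is cheaper by 129.

Proposal X: {A, F}: Z1→A 7·16=112, Z2→A 5·5=25, Z3→A 12·20=240, Z4→A 4·12=48, Z5→F 3·13=39, Z6→A 8·25=200, Z7→A 9·12=108. Service 772; fixed 161; total 933.
Proposal Y: {C}: Z1→C 13·16=208, Z2→C 4·5=20, Z3→C 13·20=260, Z4→C 4·12=48, Z5→C 3·13=39, Z6→C 13·25=325, Z7→C 10·12=120. Service 1020; fixed 42; total 1062.
Difference: |933 − 1062| = 129.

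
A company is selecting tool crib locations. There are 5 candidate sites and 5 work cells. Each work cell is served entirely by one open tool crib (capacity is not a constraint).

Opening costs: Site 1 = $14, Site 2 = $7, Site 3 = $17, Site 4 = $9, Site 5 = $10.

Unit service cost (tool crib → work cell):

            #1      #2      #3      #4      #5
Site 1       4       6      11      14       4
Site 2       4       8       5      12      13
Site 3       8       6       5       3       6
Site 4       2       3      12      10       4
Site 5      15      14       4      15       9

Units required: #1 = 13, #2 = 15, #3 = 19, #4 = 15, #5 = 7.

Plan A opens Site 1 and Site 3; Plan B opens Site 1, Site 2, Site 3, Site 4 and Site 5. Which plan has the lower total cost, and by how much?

Plan A: {Site 1, Site 3}: #1→Site 1 4·13=52, #2→Site 1 6·15=90, #3→Site 3 5·19=95, #4→Site 3 3·15=45, #5→Site 1 4·7=28. Service 310; fixed 31; total 341.
Plan B: {Site 1, Site 2, Site 3, Site 4, Site 5}: #1→Site 4 2·13=26, #2→Site 4 3·15=45, #3→Site 5 4·19=76, #4→Site 3 3·15=45, #5→Site 1 4·7=28. Service 220; fixed 57; total 277.
Difference: |341 − 277| = 64.

Plan B is cheaper by 64.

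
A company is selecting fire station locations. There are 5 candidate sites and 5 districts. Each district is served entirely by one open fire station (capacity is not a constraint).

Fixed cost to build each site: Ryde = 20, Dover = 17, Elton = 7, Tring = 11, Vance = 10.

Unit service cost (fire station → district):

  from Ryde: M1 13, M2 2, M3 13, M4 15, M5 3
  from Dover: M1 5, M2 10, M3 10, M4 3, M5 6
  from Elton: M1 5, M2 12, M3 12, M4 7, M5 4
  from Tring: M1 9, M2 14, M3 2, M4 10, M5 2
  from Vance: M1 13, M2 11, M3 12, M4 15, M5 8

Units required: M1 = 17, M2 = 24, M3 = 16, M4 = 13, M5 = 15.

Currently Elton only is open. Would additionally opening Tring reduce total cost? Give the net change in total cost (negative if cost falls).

Yes — net change −179 (cost falls by 179).

Current service cost with {Elton}: 716.
Adding Tring: each district re-picks its cheapest; new service cost 526, saving 190.
Extra fixed cost: 11. Net change = 11 − 190 = -179.
(Totals: 723 → 544.)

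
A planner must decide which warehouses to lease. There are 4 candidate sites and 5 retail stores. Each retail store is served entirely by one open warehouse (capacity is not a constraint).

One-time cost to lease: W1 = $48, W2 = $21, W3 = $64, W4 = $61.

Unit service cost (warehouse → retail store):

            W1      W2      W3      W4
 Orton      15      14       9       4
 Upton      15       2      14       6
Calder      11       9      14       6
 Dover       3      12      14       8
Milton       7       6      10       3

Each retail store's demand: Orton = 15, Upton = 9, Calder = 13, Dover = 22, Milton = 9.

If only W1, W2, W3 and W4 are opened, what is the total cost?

Each retail store is assigned to its cheapest site among the open ones.
{W1, W2, W3, W4}: Orton→W4 4·15=60, Upton→W2 2·9=18, Calder→W4 6·13=78, Dover→W1 3·22=66, Milton→W4 3·9=27. Service 249; fixed 194; total 443.

Total cost: 443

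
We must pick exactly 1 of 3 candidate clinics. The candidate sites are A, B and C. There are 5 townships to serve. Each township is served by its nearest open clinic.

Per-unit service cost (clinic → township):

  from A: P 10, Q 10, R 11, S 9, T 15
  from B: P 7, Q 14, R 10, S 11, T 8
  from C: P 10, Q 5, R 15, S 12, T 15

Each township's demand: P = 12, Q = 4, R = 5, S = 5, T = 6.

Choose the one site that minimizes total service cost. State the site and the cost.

With exactly 1 open, each township uses its cheapest among the chosen.
{B}: P→B 7·12=84, Q→B 14·4=56, R→B 10·5=50, S→B 11·5=55, T→B 8·6=48. Service cost 293.
{A}: service cost 350
{C}: service cost 365
Among all 3 size-1 choices, {B} is lowest.

Choose B only; total service cost 293.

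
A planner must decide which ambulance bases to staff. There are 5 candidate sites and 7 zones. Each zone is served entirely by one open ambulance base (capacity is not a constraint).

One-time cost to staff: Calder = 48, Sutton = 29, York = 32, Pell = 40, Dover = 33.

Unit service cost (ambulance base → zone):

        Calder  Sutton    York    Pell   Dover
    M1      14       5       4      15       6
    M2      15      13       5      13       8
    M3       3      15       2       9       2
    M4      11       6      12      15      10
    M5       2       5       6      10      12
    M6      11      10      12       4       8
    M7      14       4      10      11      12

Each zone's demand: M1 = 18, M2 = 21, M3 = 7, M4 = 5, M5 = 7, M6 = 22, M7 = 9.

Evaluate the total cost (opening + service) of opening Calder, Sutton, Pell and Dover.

Total cost: 590

Each zone is assigned to its cheapest site among the open ones.
{Calder, Sutton, Pell, Dover}: M1→Sutton 5·18=90, M2→Dover 8·21=168, M3→Dover 2·7=14, M4→Sutton 6·5=30, M5→Calder 2·7=14, M6→Pell 4·22=88, M7→Sutton 4·9=36. Service 440; fixed 150; total 590.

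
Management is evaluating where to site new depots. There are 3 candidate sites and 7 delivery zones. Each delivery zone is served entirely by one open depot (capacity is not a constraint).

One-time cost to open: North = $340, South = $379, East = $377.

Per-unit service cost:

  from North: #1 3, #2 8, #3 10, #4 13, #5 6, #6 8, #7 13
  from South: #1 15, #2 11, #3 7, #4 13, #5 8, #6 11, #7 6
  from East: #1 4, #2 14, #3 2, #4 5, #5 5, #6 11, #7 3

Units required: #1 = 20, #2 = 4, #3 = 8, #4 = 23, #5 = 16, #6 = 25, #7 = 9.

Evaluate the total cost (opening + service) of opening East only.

Each delivery zone is assigned to its cheapest site among the open ones.
{East}: #1→East 4·20=80, #2→East 14·4=56, #3→East 2·8=16, #4→East 5·23=115, #5→East 5·16=80, #6→East 11·25=275, #7→East 3·9=27. Service 649; fixed 377; total 1026.

Total cost: 1026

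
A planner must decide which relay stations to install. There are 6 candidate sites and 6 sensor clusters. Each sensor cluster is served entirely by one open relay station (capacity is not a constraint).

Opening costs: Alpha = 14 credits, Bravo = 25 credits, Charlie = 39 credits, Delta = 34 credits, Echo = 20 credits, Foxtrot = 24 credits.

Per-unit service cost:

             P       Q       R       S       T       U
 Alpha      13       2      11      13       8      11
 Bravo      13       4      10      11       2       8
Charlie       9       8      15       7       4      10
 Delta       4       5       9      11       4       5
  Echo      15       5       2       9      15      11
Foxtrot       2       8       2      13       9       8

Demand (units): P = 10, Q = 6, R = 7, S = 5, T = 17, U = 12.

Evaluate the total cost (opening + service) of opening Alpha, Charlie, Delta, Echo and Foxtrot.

Total cost: 340

Each sensor cluster is assigned to its cheapest site among the open ones.
{Alpha, Charlie, Delta, Echo, Foxtrot}: P→Foxtrot 2·10=20, Q→Alpha 2·6=12, R→Echo 2·7=14, S→Charlie 7·5=35, T→Charlie 4·17=68, U→Delta 5·12=60. Service 209; fixed 131; total 340.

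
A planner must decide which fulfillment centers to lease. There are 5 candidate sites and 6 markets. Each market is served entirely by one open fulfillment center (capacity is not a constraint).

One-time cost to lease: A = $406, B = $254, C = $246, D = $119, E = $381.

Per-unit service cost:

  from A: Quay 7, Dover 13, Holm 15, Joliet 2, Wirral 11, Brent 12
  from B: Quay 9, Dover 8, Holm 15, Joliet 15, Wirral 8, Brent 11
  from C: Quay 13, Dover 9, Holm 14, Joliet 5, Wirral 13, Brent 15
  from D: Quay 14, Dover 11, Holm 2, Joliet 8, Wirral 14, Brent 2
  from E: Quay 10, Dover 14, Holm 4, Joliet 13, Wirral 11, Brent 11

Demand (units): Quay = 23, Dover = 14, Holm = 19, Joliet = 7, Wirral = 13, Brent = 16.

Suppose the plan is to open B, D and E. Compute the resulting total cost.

Each market is assigned to its cheapest site among the open ones.
{B, D, E}: Quay→B 9·23=207, Dover→B 8·14=112, Holm→D 2·19=38, Joliet→D 8·7=56, Wirral→B 8·13=104, Brent→D 2·16=32. Service 549; fixed 754; total 1303.

Total cost: 1303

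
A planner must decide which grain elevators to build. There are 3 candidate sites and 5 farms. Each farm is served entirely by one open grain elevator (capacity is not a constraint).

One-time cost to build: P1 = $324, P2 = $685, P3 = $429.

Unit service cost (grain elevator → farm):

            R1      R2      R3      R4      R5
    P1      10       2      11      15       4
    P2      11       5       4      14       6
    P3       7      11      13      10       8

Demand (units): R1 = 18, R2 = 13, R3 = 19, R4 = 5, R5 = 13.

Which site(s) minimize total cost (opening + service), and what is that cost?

For any fixed open set, each farm goes to its cheapest open site; total = fixed + service.
{P1}: R1→P1 10·18=180, R2→P1 2·13=26, R3→P1 11·19=209, R4→P1 15·5=75, R5→P1 4·13=52. Service 542; fixed 324; total 866.
{P3}: service 670 + fixed 429 = 1099
{P2}: R1→P2 11·18=198, R2→P2 5·13=65, R3→P2 4·19=76, R4→P2 14·5=70, R5→P2 6·13=78. Service 487; fixed 685; total 1172.
{P1, P2, P3}: service 330 + fixed 1438 = 1768
No other subset beats 866.

Open P1 only; minimum total cost 866.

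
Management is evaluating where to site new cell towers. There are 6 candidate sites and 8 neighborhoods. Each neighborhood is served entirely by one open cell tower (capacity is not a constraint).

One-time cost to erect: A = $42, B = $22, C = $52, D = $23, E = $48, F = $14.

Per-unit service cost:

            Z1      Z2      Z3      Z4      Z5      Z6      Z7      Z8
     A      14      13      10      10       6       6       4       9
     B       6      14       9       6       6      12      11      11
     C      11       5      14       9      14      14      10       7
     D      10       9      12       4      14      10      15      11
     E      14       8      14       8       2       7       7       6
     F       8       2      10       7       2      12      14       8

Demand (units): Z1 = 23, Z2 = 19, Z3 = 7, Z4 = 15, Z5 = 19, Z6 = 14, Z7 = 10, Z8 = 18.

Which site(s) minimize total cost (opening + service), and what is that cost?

For any fixed open set, each neighborhood goes to its cheapest open site; total = fixed + service.
{A, B, D, F}: Z1→B 6·23=138, Z2→F 2·19=38, Z3→B 9·7=63, Z4→D 4·15=60, Z5→F 2·19=38, Z6→A 6·14=84, Z7→A 4·10=40, Z8→F 8·18=144. Service 605; fixed 101; total 706.
{A, B, F}: service 635 + fixed 78 = 713
{A, B, D, E, F}: Z1→B 6·23=138, Z2→F 2·19=38, Z3→B 9·7=63, Z4→D 4·15=60, Z5→E 2·19=38, Z6→A 6·14=84, Z7→A 4·10=40, Z8→E 6·18=108. Service 569; fixed 149; total 718.
{A, B, C, D, E, F}: service 569 + fixed 201 = 770
No other subset beats 706.

Open A, B, D and F; minimum total cost 706.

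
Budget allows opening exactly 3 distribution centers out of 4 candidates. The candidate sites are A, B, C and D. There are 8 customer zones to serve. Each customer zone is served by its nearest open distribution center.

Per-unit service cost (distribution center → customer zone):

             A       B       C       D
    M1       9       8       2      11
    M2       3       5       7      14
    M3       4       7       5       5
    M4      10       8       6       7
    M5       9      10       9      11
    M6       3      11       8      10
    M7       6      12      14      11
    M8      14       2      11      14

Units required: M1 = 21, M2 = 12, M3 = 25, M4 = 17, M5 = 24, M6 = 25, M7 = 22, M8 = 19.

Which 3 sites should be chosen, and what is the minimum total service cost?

Choose A, B and C; total service cost 741.

With exactly 3 open, each customer zone uses its cheapest among the chosen.
{A, B, C}: M1→C 2·21=42, M2→A 3·12=36, M3→A 4·25=100, M4→C 6·17=102, M5→A 9·24=216, M6→A 3·25=75, M7→A 6·22=132, M8→B 2·19=38. Service cost 741.
{A, B, D}: service cost 884
{A, C, D}: service cost 912
Among all 4 size-3 choices, {A, B, C} is lowest.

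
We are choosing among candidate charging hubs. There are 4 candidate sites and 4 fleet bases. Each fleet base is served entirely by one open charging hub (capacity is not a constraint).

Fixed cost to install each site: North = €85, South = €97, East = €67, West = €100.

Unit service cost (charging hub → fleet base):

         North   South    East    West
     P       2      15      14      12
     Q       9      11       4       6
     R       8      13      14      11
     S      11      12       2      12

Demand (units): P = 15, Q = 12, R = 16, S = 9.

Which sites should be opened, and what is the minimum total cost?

Open North and East; minimum total cost 376.

For any fixed open set, each fleet base goes to its cheapest open site; total = fixed + service.
{North, East}: P→North 2·15=30, Q→East 4·12=48, R→North 8·16=128, S→East 2·9=18. Service 224; fixed 152; total 376.
{North}: service 365 + fixed 85 = 450
{North, South, East}: service 224 + fixed 249 = 473
{North, South, East, West}: P→North 2·15=30, Q→East 4·12=48, R→North 8·16=128, S→East 2·9=18. Service 224; fixed 349; total 573.
No other subset beats 376.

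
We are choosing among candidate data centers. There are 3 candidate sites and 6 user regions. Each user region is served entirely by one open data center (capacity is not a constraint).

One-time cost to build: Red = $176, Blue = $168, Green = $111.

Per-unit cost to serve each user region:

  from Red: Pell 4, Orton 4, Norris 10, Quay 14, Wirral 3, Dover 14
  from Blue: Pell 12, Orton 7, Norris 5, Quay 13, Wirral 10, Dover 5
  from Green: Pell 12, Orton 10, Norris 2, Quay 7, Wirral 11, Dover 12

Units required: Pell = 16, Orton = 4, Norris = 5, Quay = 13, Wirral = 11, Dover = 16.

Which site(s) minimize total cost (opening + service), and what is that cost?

Open Red and Green; minimum total cost 693.

For any fixed open set, each user region goes to its cheapest open site; total = fixed + service.
{Red, Green}: Pell→Red 4·16=64, Orton→Red 4·4=16, Norris→Green 2·5=10, Quay→Green 7·13=91, Wirral→Red 3·11=33, Dover→Green 12·16=192. Service 406; fixed 287; total 693.
{Red, Blue}: Pell→Red 4·16=64, Orton→Red 4·4=16, Norris→Blue 5·5=25, Quay→Blue 13·13=169, Wirral→Red 3·11=33, Dover→Blue 5·16=80. Service 387; fixed 344; total 731.
{Red}: Pell→Red 4·16=64, Orton→Red 4·4=16, Norris→Red 10·5=50, Quay→Red 14·13=182, Wirral→Red 3·11=33, Dover→Red 14·16=224. Service 569; fixed 176; total 745.
{Red, Blue, Green}: Pell→Red 4·16=64, Orton→Red 4·4=16, Norris→Green 2·5=10, Quay→Green 7·13=91, Wirral→Red 3·11=33, Dover→Blue 5·16=80. Service 294; fixed 455; total 749.
No other subset beats 693.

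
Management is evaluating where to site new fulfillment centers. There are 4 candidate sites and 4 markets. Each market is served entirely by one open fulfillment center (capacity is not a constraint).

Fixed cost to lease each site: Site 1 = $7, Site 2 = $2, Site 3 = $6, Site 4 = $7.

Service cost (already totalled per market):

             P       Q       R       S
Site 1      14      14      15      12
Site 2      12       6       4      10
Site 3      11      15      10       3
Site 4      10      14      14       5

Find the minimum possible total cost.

Minimum total cost: 32

For any fixed open set, each market goes to its cheapest open site; total = fixed + service.
{Site 2, Site 3}: P→Site 3 11, Q→Site 2 6, R→Site 2 4, S→Site 3 3. Service 24; fixed 8; total 32.
{Site 2}: service 32 + fixed 2 = 34
{Site 2, Site 4}: P→Site 4 10, Q→Site 2 6, R→Site 2 4, S→Site 4 5. Service 25; fixed 9; total 34.
{Site 1, Site 2, Site 3, Site 4}: P→Site 4 10, Q→Site 2 6, R→Site 2 4, S→Site 3 3. Service 23; fixed 22; total 45.
(All 15 nonempty subsets were checked; Site 2 and Site 3 is lowest.)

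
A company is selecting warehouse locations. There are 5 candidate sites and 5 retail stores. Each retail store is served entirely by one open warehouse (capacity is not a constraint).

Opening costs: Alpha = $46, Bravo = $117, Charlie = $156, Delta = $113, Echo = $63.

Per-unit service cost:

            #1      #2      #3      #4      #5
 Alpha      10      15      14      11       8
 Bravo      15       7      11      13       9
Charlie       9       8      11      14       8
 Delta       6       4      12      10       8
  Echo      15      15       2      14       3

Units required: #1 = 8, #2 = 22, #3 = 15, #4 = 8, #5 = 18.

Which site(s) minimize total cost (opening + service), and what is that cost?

For any fixed open set, each retail store goes to its cheapest open site; total = fixed + service.
{Delta, Echo}: #1→Delta 6·8=48, #2→Delta 4·22=88, #3→Echo 2·15=30, #4→Delta 10·8=80, #5→Echo 3·18=54. Service 300; fixed 176; total 476.
{Alpha, Delta, Echo}: #1→Delta 6·8=48, #2→Delta 4·22=88, #3→Echo 2·15=30, #4→Delta 10·8=80, #5→Echo 3·18=54. Service 300; fixed 222; total 522.
{Bravo, Delta, Echo}: service 300 + fixed 293 = 593
{Alpha, Bravo, Charlie, Delta, Echo}: #1→Delta 6·8=48, #2→Delta 4·22=88, #3→Echo 2·15=30, #4→Delta 10·8=80, #5→Echo 3·18=54. Service 300; fixed 495; total 795.
No other subset beats 476.

Open Delta and Echo; minimum total cost 476.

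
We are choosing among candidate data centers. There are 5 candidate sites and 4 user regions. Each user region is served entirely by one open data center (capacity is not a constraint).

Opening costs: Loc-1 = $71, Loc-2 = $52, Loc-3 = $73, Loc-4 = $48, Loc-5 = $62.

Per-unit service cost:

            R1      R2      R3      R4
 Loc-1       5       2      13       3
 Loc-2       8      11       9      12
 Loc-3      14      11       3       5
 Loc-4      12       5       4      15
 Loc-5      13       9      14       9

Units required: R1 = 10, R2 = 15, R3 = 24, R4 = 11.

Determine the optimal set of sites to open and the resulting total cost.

Open Loc-1 and Loc-4; minimum total cost 328.

For any fixed open set, each user region goes to its cheapest open site; total = fixed + service.
{Loc-1, Loc-4}: R1→Loc-1 5·10=50, R2→Loc-1 2·15=30, R3→Loc-4 4·24=96, R4→Loc-1 3·11=33. Service 209; fixed 119; total 328.
{Loc-1, Loc-3}: service 185 + fixed 144 = 329
{Loc-1, Loc-3, Loc-4}: service 185 + fixed 192 = 377
{Loc-1, Loc-2, Loc-3, Loc-4, Loc-5}: service 185 + fixed 306 = 491
No other subset beats 328.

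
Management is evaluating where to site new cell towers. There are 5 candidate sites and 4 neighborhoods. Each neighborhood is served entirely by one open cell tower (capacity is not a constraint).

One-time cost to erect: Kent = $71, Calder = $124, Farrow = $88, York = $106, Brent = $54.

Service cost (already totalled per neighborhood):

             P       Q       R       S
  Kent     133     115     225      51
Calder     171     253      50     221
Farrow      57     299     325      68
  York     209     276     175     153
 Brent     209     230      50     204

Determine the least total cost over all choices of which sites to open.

Minimum total cost: 474

For any fixed open set, each neighborhood goes to its cheapest open site; total = fixed + service.
{Kent, Brent}: P→Kent 133, Q→Kent 115, R→Brent 50, S→Kent 51. Service 349; fixed 125; total 474.
{Kent, Farrow, Brent}: P→Farrow 57, Q→Kent 115, R→Brent 50, S→Kent 51. Service 273; fixed 213; total 486.
{Kent, Calder}: service 349 + fixed 195 = 544
{Kent, Calder, Farrow, York, Brent}: service 273 + fixed 443 = 716
No other subset beats 474.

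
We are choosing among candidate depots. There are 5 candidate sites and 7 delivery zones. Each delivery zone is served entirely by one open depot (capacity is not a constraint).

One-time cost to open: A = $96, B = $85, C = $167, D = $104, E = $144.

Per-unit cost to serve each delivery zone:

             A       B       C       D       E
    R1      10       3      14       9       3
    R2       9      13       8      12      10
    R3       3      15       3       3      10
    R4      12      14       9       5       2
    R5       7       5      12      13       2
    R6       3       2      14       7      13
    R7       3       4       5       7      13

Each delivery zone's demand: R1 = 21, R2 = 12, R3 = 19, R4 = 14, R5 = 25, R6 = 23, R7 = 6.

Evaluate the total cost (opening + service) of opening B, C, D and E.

Total cost: 864

Each delivery zone is assigned to its cheapest site among the open ones.
{B, C, D, E}: R1→B 3·21=63, R2→C 8·12=96, R3→C 3·19=57, R4→E 2·14=28, R5→E 2·25=50, R6→B 2·23=46, R7→B 4·6=24. Service 364; fixed 500; total 864.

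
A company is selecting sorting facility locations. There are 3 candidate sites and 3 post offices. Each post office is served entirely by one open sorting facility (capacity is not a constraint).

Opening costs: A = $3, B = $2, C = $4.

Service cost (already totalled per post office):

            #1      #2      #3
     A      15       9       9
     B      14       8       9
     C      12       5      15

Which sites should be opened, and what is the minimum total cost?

Open B and C; minimum total cost 32.

For any fixed open set, each post office goes to its cheapest open site; total = fixed + service.
{B, C}: #1→C 12, #2→C 5, #3→B 9. Service 26; fixed 6; total 32.
{A, C}: #1→C 12, #2→C 5, #3→A 9. Service 26; fixed 7; total 33.
{B}: service 31 + fixed 2 = 33
{A, B, C}: #1→C 12, #2→C 5, #3→A 9. Service 26; fixed 9; total 35.
No other subset beats 32.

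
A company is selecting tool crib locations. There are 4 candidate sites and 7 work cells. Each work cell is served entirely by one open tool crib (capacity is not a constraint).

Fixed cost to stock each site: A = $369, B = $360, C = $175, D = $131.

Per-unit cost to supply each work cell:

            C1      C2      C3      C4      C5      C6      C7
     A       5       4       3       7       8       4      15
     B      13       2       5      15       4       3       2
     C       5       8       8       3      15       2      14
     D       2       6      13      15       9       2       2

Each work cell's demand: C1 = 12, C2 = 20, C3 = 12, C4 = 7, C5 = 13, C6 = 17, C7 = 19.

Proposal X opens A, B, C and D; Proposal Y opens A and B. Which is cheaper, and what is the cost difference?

Proposal Y is cheaper by 225.

Proposal X: {A, B, C, D}: C1→D 2·12=24, C2→B 2·20=40, C3→A 3·12=36, C4→C 3·7=21, C5→B 4·13=52, C6→C 2·17=34, C7→B 2·19=38. Service 245; fixed 1035; total 1280.
Proposal Y: {A, B}: C1→A 5·12=60, C2→B 2·20=40, C3→A 3·12=36, C4→A 7·7=49, C5→B 4·13=52, C6→B 3·17=51, C7→B 2·19=38. Service 326; fixed 729; total 1055.
Difference: |1280 − 1055| = 225.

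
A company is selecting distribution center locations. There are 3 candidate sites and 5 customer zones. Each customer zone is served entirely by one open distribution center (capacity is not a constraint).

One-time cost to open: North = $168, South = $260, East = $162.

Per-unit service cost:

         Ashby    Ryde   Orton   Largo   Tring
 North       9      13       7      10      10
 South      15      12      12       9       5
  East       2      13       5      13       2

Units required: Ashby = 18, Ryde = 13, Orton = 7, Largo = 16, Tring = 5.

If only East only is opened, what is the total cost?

Each customer zone is assigned to its cheapest site among the open ones.
{East}: Ashby→East 2·18=36, Ryde→East 13·13=169, Orton→East 5·7=35, Largo→East 13·16=208, Tring→East 2·5=10. Service 458; fixed 162; total 620.

Total cost: 620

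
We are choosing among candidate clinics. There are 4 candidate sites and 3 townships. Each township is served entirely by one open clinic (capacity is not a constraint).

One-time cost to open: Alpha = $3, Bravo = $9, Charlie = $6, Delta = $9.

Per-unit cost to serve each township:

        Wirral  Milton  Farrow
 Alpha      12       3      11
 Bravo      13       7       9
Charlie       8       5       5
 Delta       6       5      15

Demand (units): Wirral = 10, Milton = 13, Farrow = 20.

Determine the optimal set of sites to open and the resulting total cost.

Open Alpha, Charlie and Delta; minimum total cost 217.

For any fixed open set, each township goes to its cheapest open site; total = fixed + service.
{Alpha, Charlie, Delta}: Wirral→Delta 6·10=60, Milton→Alpha 3·13=39, Farrow→Charlie 5·20=100. Service 199; fixed 18; total 217.
{Alpha, Bravo, Charlie, Delta}: service 199 + fixed 27 = 226
{Alpha, Charlie}: service 219 + fixed 9 = 228
{Alpha}: service 379 + fixed 3 = 382
No other subset beats 217.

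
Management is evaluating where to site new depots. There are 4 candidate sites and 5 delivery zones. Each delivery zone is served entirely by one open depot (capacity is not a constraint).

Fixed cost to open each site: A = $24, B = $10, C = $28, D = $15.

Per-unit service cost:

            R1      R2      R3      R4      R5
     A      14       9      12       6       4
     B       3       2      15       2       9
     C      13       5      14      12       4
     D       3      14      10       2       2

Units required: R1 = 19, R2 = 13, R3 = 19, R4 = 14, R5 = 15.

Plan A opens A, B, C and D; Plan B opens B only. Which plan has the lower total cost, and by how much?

Plan A: {A, B, C, D}: R1→B 3·19=57, R2→B 2·13=26, R3→D 10·19=190, R4→B 2·14=28, R5→D 2·15=30. Service 331; fixed 77; total 408.
Plan B: {B}: R1→B 3·19=57, R2→B 2·13=26, R3→B 15·19=285, R4→B 2·14=28, R5→B 9·15=135. Service 531; fixed 10; total 541.
Difference: |408 − 541| = 133.

Plan A is cheaper by 133.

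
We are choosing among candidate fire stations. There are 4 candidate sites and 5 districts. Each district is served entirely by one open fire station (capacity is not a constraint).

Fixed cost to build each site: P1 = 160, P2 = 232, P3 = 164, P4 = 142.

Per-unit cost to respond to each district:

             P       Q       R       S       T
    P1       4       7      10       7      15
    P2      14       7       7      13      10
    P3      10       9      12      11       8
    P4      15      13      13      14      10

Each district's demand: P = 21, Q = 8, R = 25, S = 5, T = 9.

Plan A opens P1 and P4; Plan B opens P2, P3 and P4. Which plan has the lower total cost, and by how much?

Plan A is cheaper by 289.

Plan A: {P1, P4}: P→P1 4·21=84, Q→P1 7·8=56, R→P1 10·25=250, S→P1 7·5=35, T→P4 10·9=90. Service 515; fixed 302; total 817.
Plan B: {P2, P3, P4}: P→P3 10·21=210, Q→P2 7·8=56, R→P2 7·25=175, S→P3 11·5=55, T→P3 8·9=72. Service 568; fixed 538; total 1106.
Difference: |817 − 1106| = 289.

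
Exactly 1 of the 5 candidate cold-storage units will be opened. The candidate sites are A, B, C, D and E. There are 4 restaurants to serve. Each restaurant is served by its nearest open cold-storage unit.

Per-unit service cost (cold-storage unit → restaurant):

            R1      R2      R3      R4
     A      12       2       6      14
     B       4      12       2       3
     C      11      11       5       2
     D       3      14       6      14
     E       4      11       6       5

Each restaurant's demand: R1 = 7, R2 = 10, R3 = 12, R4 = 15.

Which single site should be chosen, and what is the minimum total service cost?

With exactly 1 open, each restaurant uses its cheapest among the chosen.
{B}: R1→B 4·7=28, R2→B 12·10=120, R3→B 2·12=24, R4→B 3·15=45. Service cost 217.
{C}: service cost 277
{E}: service cost 285
Among all 5 size-1 choices, {B} is lowest.

Choose B only; total service cost 217.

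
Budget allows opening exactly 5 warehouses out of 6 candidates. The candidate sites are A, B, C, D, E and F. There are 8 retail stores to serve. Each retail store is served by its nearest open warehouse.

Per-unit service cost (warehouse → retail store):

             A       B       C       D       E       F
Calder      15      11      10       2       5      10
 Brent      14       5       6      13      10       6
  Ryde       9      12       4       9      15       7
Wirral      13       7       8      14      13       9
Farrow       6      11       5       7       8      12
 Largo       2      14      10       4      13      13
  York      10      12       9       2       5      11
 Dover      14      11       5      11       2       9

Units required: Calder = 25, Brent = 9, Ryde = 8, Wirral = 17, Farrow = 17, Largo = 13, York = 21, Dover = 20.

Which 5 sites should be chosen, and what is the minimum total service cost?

With exactly 5 open, each retail store uses its cheapest among the chosen.
{A, B, C, D, E}: Calder→D 2·25=50, Brent→B 5·9=45, Ryde→C 4·8=32, Wirral→B 7·17=119, Farrow→C 5·17=85, Largo→A 2·13=26, York→D 2·21=42, Dover→E 2·20=40. Service cost 439.
{A, C, D, E, F}: service cost 465
{B, C, D, E, F}: service cost 465
Among all 6 size-5 choices, {A, B, C, D, E} is lowest.

Choose A, B, C, D and E; total service cost 439.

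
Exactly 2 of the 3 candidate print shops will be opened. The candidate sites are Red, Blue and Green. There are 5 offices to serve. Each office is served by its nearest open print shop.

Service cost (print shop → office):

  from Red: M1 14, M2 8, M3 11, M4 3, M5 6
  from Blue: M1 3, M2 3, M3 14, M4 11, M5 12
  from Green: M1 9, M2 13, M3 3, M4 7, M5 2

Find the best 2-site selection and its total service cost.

With exactly 2 open, each office uses its cheapest among the chosen.
{Blue, Green}: M1→Blue 3, M2→Blue 3, M3→Green 3, M4→Green 7, M5→Green 2. Service cost 18.
{Red, Green}: service cost 25
{Red, Blue}: service cost 26
Among all 3 size-2 choices, {Blue, Green} is lowest.

Choose Blue and Green; total service cost 18.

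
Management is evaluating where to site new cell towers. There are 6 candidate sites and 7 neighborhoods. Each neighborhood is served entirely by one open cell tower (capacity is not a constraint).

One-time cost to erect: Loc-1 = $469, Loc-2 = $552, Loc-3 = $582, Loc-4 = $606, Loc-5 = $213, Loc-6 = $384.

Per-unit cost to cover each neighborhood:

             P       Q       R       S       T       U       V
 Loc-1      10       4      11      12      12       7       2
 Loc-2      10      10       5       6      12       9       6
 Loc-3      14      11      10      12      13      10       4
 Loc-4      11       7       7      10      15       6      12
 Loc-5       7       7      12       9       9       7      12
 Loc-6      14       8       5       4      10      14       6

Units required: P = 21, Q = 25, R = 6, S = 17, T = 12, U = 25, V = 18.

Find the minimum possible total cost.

Minimum total cost: 1259

For any fixed open set, each neighborhood goes to its cheapest open site; total = fixed + service.
{Loc-5}: P→Loc-5 7·21=147, Q→Loc-5 7·25=175, R→Loc-5 12·6=72, S→Loc-5 9·17=153, T→Loc-5 9·12=108, U→Loc-5 7·25=175, V→Loc-5 12·18=216. Service 1046; fixed 213; total 1259.
{Loc-1}: P→Loc-1 10·21=210, Q→Loc-1 4·25=100, R→Loc-1 11·6=66, S→Loc-1 12·17=204, T→Loc-1 12·12=144, U→Loc-1 7·25=175, V→Loc-1 2·18=36. Service 935; fixed 469; total 1404.
{Loc-5, Loc-6}: P→Loc-5 7·21=147, Q→Loc-5 7·25=175, R→Loc-6 5·6=30, S→Loc-6 4·17=68, T→Loc-5 9·12=108, U→Loc-5 7·25=175, V→Loc-6 6·18=108. Service 811; fixed 597; total 1408.
{Loc-1, Loc-2, Loc-3, Loc-4, Loc-5, Loc-6}: service 639 + fixed 2806 = 3445
No other subset beats 1259.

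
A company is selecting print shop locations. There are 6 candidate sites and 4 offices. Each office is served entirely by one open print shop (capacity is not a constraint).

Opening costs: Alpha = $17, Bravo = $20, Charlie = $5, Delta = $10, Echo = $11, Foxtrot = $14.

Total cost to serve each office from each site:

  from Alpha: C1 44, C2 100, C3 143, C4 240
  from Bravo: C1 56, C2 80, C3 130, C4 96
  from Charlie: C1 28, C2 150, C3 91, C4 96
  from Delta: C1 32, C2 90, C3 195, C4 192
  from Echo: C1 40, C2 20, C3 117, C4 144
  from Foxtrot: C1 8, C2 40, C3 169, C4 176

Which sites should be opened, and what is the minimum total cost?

For any fixed open set, each office goes to its cheapest open site; total = fixed + service.
{Charlie, Echo, Foxtrot}: C1→Foxtrot 8, C2→Echo 20, C3→Charlie 91, C4→Charlie 96. Service 215; fixed 30; total 245.
{Charlie, Echo}: service 235 + fixed 16 = 251
{Charlie, Foxtrot}: C1→Foxtrot 8, C2→Foxtrot 40, C3→Charlie 91, C4→Charlie 96. Service 235; fixed 19; total 254.
{Alpha, Bravo, Charlie, Delta, Echo, Foxtrot}: service 215 + fixed 77 = 292
No other subset beats 245.

Open Charlie, Echo and Foxtrot; minimum total cost 245.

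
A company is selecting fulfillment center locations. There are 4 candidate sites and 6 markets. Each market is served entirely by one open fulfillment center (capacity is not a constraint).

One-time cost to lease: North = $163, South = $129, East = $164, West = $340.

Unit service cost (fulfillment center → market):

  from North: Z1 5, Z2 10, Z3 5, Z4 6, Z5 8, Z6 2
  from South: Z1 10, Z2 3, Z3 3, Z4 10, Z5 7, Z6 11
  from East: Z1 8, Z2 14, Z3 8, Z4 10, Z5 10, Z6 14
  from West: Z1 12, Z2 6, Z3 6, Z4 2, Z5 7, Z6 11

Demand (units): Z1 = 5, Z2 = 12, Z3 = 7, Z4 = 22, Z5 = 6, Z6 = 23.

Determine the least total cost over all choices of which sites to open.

Minimum total cost: 569

For any fixed open set, each market goes to its cheapest open site; total = fixed + service.
{North}: Z1→North 5·5=25, Z2→North 10·12=120, Z3→North 5·7=35, Z4→North 6·22=132, Z5→North 8·6=48, Z6→North 2·23=46. Service 406; fixed 163; total 569.
{North, South}: service 302 + fixed 292 = 594
{North, East}: Z1→North 5·5=25, Z2→North 10·12=120, Z3→North 5·7=35, Z4→North 6·22=132, Z5→North 8·6=48, Z6→North 2·23=46. Service 406; fixed 327; total 733.
{North, South, East, West}: service 214 + fixed 796 = 1010
No other subset beats 569.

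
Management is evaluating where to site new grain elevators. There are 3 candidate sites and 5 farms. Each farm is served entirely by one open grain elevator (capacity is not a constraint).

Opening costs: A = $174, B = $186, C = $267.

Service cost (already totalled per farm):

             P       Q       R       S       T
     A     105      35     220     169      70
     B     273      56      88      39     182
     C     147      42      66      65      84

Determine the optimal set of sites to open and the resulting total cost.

Open C only; minimum total cost 671.

For any fixed open set, each farm goes to its cheapest open site; total = fixed + service.
{C}: P→C 147, Q→C 42, R→C 66, S→C 65, T→C 84. Service 404; fixed 267; total 671.
{A, B}: service 337 + fixed 360 = 697
{A}: service 599 + fixed 174 = 773
{A, B, C}: service 315 + fixed 627 = 942
No other subset beats 671.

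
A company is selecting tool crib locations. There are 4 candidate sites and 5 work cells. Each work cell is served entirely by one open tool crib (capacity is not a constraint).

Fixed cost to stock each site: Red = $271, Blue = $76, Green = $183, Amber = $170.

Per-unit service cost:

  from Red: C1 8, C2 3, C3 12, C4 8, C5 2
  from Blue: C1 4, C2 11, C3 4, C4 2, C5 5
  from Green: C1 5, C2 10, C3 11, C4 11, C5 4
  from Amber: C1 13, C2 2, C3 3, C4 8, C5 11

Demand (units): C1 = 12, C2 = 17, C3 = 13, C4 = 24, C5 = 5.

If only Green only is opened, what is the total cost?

Each work cell is assigned to its cheapest site among the open ones.
{Green}: C1→Green 5·12=60, C2→Green 10·17=170, C3→Green 11·13=143, C4→Green 11·24=264, C5→Green 4·5=20. Service 657; fixed 183; total 840.

Total cost: 840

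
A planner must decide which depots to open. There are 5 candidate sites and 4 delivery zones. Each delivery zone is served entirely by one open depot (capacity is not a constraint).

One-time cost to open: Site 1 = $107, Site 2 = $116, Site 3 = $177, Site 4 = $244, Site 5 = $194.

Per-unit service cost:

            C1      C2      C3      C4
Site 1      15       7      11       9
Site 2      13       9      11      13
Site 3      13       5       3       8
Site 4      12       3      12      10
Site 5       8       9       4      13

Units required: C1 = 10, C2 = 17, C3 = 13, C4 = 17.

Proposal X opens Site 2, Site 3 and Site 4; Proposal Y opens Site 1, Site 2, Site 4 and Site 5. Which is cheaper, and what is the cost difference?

Proposal X is cheaper by 114.

Proposal X: {Site 2, Site 3, Site 4}: C1→Site 4 12·10=120, C2→Site 4 3·17=51, C3→Site 3 3·13=39, C4→Site 3 8·17=136. Service 346; fixed 537; total 883.
Proposal Y: {Site 1, Site 2, Site 4, Site 5}: C1→Site 5 8·10=80, C2→Site 4 3·17=51, C3→Site 5 4·13=52, C4→Site 1 9·17=153. Service 336; fixed 661; total 997.
Difference: |883 − 997| = 114.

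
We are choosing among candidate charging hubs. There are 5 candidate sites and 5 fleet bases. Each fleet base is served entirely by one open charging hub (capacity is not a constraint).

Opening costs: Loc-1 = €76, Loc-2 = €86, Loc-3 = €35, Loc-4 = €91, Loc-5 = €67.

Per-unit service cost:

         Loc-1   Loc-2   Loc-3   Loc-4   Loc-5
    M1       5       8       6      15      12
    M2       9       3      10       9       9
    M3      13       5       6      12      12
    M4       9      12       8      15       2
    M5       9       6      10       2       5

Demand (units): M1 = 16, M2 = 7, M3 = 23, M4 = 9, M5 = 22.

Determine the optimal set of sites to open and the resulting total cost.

Open Loc-3 and Loc-5; minimum total cost 527.

For any fixed open set, each fleet base goes to its cheapest open site; total = fixed + service.
{Loc-3, Loc-5}: M1→Loc-3 6·16=96, M2→Loc-5 9·7=63, M3→Loc-3 6·23=138, M4→Loc-5 2·9=18, M5→Loc-5 5·22=110. Service 425; fixed 102; total 527.
{Loc-3, Loc-4}: M1→Loc-3 6·16=96, M2→Loc-4 9·7=63, M3→Loc-3 6·23=138, M4→Loc-3 8·9=72, M5→Loc-4 2·22=44. Service 413; fixed 126; total 539.
{Loc-2, Loc-5}: M1→Loc-2 8·16=128, M2→Loc-2 3·7=21, M3→Loc-2 5·23=115, M4→Loc-5 2·9=18, M5→Loc-5 5·22=110. Service 392; fixed 153; total 545.
{Loc-1, Loc-2, Loc-3, Loc-4, Loc-5}: service 278 + fixed 355 = 633
No other subset beats 527.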